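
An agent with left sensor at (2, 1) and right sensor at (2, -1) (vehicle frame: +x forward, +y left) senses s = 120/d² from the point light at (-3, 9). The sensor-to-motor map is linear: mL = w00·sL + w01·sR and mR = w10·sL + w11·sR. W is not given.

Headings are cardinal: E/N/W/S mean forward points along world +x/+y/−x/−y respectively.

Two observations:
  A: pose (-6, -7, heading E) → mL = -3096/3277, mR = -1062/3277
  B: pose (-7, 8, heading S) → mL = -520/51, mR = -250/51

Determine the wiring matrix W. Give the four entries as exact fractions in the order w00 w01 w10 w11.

obs A: pose=(-6,-7,E) → sL=60/113, sR=12/29, mL=-3096/3277, mR=-1062/3277
obs B: pose=(-7,8,S) → sL=20/3, sR=60/17, mL=-520/51, mR=-250/51
sensor matrix S = [[60/113, 12/29], [20/3, 60/17]]; det S = -49280/55709
solve [mL_A; mL_B] = S·[w00; w01] and [mR_A; mR_B] = S·[w10; w11]:
  w00 = -1, w01 = -1, w10 = -1, w11 = 1/2

-1 -1 -1 1/2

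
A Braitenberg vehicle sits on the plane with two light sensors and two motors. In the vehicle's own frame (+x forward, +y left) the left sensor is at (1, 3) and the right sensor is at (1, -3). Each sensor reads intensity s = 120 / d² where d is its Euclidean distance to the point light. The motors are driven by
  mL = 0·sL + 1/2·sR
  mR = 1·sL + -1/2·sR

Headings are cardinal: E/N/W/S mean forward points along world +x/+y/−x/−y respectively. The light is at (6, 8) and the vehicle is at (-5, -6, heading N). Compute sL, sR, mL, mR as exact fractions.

24/73 120/233 60/233 1212/17009

left sensor world pos  = (-8, -5); dL² = 365
right sensor world pos = (-2, -5); dR² = 233
sL = 120/365 = 24/73
sR = 120/233 = 120/233
mL = 0·sL + 1/2·sR = 60/233
mR = 1·sL + -1/2·sR = 1212/17009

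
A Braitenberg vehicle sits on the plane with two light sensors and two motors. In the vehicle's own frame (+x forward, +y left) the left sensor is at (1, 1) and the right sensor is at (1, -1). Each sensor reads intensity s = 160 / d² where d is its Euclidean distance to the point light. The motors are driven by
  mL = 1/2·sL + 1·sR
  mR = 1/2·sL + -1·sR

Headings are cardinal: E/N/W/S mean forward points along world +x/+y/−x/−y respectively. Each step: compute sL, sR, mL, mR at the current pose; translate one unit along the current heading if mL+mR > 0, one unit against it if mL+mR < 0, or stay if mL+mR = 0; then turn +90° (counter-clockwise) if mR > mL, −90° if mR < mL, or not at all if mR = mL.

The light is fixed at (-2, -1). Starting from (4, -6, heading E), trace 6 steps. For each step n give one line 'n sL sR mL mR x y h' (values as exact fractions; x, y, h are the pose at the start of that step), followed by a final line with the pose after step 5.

n=0: pose=(4,-6,E); sL=32/13, sR=32/17; mL=688/221, mR=-144/221; mL+mR=32/13 → advance +1; mR−mL=-64/17 → turn -1·90°
n=1: pose=(5,-6,S); sL=8/5, sR=20/9; mL=136/45, mR=-64/45; mL+mR=8/5 → advance +1; mR−mL=-40/9 → turn -1·90°
n=2: pose=(5,-7,W); sL=32/17, sR=160/61; mL=3696/1037, mR=-1744/1037; mL+mR=32/17 → advance +1; mR−mL=-320/61 → turn -1·90°
n=3: pose=(4,-7,N); sL=16/5, sR=80/37; mL=696/185, mR=-104/185; mL+mR=16/5 → advance +1; mR−mL=-160/37 → turn -1·90°
n=4: pose=(4,-6,E); sL=32/13, sR=32/17; mL=688/221, mR=-144/221; mL+mR=32/13 → advance +1; mR−mL=-64/17 → turn -1·90°
n=5: pose=(5,-6,S); sL=8/5, sR=20/9; mL=136/45, mR=-64/45; mL+mR=8/5 → advance +1; mR−mL=-40/9 → turn -1·90°

0 32/13 32/17 688/221 -144/221 4 -6 E
1 8/5 20/9 136/45 -64/45 5 -6 S
2 32/17 160/61 3696/1037 -1744/1037 5 -7 W
3 16/5 80/37 696/185 -104/185 4 -7 N
4 32/13 32/17 688/221 -144/221 4 -6 E
5 8/5 20/9 136/45 -64/45 5 -6 S
final 5 -7 W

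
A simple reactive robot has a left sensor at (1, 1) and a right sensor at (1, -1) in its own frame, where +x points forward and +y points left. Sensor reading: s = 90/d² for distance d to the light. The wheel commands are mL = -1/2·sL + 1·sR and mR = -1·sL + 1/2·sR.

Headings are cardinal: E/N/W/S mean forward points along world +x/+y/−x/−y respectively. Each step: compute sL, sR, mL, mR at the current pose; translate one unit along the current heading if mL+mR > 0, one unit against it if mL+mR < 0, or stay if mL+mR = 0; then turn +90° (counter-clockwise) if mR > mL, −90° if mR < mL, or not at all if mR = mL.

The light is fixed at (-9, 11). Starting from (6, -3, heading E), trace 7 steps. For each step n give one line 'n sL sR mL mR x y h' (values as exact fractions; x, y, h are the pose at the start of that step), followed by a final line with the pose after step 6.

0 18/85 90/481 3321/40885 -4833/40885 6 -3 E
1 1/5 45/197 253/1970 -169/1970 5 -3 S
2 18/85 18/73 873/6205 -549/6205 5 -4 W
3 9/34 45/196 81/833 -999/6664 4 -4 N
4 90/421 18/97 3213/40837 -4941/40837 4 -5 E
5 45/229 9/41 2277/18778 -1629/18778 3 -5 S
6 18/89 90/377 4617/33553 -2781/33553 3 -6 W
final 2 -6 N

n=0: pose=(6,-3,E); sL=18/85, sR=90/481; mL=3321/40885, mR=-4833/40885; mL+mR=-1512/40885 → advance -1; mR−mL=-8154/40885 → turn -1·90°
n=1: pose=(5,-3,S); sL=1/5, sR=45/197; mL=253/1970, mR=-169/1970; mL+mR=42/985 → advance +1; mR−mL=-211/985 → turn -1·90°
n=2: pose=(5,-4,W); sL=18/85, sR=18/73; mL=873/6205, mR=-549/6205; mL+mR=324/6205 → advance +1; mR−mL=-1422/6205 → turn -1·90°
n=3: pose=(4,-4,N); sL=9/34, sR=45/196; mL=81/833, mR=-999/6664; mL+mR=-351/6664 → advance -1; mR−mL=-1647/6664 → turn -1·90°
n=4: pose=(4,-5,E); sL=90/421, sR=18/97; mL=3213/40837, mR=-4941/40837; mL+mR=-1728/40837 → advance -1; mR−mL=-8154/40837 → turn -1·90°
n=5: pose=(3,-5,S); sL=45/229, sR=9/41; mL=2277/18778, mR=-1629/18778; mL+mR=324/9389 → advance +1; mR−mL=-1953/9389 → turn -1·90°
n=6: pose=(3,-6,W); sL=18/89, sR=90/377; mL=4617/33553, mR=-2781/33553; mL+mR=1836/33553 → advance +1; mR−mL=-7398/33553 → turn -1·90°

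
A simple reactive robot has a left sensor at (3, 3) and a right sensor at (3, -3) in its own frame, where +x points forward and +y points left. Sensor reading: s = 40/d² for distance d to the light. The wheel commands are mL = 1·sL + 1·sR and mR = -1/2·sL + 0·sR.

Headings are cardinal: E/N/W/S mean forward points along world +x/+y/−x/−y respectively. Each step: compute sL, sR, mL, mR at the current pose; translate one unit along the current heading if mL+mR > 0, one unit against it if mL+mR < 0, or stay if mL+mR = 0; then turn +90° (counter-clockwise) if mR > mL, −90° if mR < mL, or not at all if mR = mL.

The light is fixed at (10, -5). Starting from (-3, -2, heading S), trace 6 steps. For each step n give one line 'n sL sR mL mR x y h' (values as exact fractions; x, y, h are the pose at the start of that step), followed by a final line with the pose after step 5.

0 2/5 5/32 89/160 -1/5 -3 -2 S
1 40/257 40/281 21520/72217 -20/257 -3 -3 W
2 20/157 20/73 4600/11461 -10/157 -4 -3 N
3 40/157 40/121 11120/18997 -20/157 -4 -2 E
4 2/5 5/32 89/160 -1/5 -3 -2 S
5 40/257 40/281 21520/72217 -20/257 -3 -3 W
final -4 -3 N

n=0: pose=(-3,-2,S); sL=2/5, sR=5/32; mL=89/160, mR=-1/5; mL+mR=57/160 → advance +1; mR−mL=-121/160 → turn -1·90°
n=1: pose=(-3,-3,W); sL=40/257, sR=40/281; mL=21520/72217, mR=-20/257; mL+mR=15900/72217 → advance +1; mR−mL=-27140/72217 → turn -1·90°
n=2: pose=(-4,-3,N); sL=20/157, sR=20/73; mL=4600/11461, mR=-10/157; mL+mR=3870/11461 → advance +1; mR−mL=-5330/11461 → turn -1·90°
n=3: pose=(-4,-2,E); sL=40/157, sR=40/121; mL=11120/18997, mR=-20/157; mL+mR=8700/18997 → advance +1; mR−mL=-13540/18997 → turn -1·90°
n=4: pose=(-3,-2,S); sL=2/5, sR=5/32; mL=89/160, mR=-1/5; mL+mR=57/160 → advance +1; mR−mL=-121/160 → turn -1·90°
n=5: pose=(-3,-3,W); sL=40/257, sR=40/281; mL=21520/72217, mR=-20/257; mL+mR=15900/72217 → advance +1; mR−mL=-27140/72217 → turn -1·90°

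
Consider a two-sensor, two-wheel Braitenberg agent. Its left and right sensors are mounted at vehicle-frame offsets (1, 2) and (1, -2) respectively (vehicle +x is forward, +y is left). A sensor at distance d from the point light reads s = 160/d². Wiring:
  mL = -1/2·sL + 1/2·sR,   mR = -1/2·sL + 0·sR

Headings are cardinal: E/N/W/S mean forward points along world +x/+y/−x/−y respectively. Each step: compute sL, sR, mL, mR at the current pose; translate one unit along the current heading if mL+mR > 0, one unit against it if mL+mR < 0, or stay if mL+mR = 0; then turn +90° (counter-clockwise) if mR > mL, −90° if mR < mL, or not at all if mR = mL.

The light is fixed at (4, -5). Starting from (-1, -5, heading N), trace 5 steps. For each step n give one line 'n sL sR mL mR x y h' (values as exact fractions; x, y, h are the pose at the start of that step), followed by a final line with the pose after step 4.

n=0: pose=(-1,-5,N); sL=16/5, sR=16; mL=32/5, mR=-8/5; mL+mR=24/5 → advance +1; mR−mL=-8 → turn -1·90°
n=1: pose=(-1,-4,E); sL=32/5, sR=160/17; mL=128/85, mR=-16/5; mL+mR=-144/85 → advance -1; mR−mL=-80/17 → turn -1·90°
n=2: pose=(-2,-4,S); sL=10, sR=5/2; mL=-15/4, mR=-5; mL+mR=-35/4 → advance -1; mR−mL=-5/4 → turn -1·90°
n=3: pose=(-2,-3,W); sL=160/49, sR=32/13; mL=-256/637, mR=-80/49; mL+mR=-1296/637 → advance -1; mR−mL=-16/13 → turn -1·90°
n=4: pose=(-1,-3,N); sL=80/29, sR=80/9; mL=800/261, mR=-40/29; mL+mR=440/261 → advance +1; mR−mL=-40/9 → turn -1·90°

0 16/5 16 32/5 -8/5 -1 -5 N
1 32/5 160/17 128/85 -16/5 -1 -4 E
2 10 5/2 -15/4 -5 -2 -4 S
3 160/49 32/13 -256/637 -80/49 -2 -3 W
4 80/29 80/9 800/261 -40/29 -1 -3 N
final -1 -2 E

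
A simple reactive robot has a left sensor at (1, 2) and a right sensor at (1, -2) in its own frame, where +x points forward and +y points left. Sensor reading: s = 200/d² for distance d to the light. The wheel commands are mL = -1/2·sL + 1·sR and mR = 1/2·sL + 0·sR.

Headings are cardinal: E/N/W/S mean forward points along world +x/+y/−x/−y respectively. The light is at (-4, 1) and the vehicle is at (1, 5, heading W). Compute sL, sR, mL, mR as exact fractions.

left sensor world pos  = (0, 3); dL² = 20
right sensor world pos = (0, 7); dR² = 52
sL = 200/20 = 10
sR = 200/52 = 50/13
mL = -1/2·sL + 1·sR = -15/13
mR = 1/2·sL + 0·sR = 5

10 50/13 -15/13 5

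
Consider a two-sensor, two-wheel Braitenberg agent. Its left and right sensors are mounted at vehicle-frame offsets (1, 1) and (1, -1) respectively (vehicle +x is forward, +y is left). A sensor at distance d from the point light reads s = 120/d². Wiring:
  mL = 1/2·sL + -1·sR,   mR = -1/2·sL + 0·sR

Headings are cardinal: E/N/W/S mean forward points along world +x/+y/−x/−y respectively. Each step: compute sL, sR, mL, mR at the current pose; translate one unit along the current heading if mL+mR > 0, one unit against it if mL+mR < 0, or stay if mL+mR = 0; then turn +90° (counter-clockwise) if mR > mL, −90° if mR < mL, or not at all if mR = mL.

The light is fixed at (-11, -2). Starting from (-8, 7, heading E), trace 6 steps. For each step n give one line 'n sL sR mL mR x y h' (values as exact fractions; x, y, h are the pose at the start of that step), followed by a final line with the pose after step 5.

n=0: pose=(-8,7,E); sL=30/29, sR=3/2; mL=-57/58, mR=-15/29; mL+mR=-3/2 → advance -1; mR−mL=27/58 → turn +1·90°
n=1: pose=(-9,7,N); sL=120/101, sR=120/109; mL=-5580/11009, mR=-60/101; mL+mR=-120/109 → advance -1; mR−mL=-960/11009 → turn -1·90°
n=2: pose=(-9,6,E); sL=4/3, sR=60/29; mL=-122/87, mR=-2/3; mL+mR=-60/29 → advance -1; mR−mL=64/87 → turn +1·90°
n=3: pose=(-10,6,N); sL=40/27, sR=24/17; mL=-308/459, mR=-20/27; mL+mR=-24/17 → advance -1; mR−mL=-32/459 → turn -1·90°
n=4: pose=(-10,5,E); sL=30/17, sR=3; mL=-36/17, mR=-15/17; mL+mR=-3 → advance -1; mR−mL=21/17 → turn +1·90°
n=5: pose=(-11,5,N); sL=24/13, sR=24/13; mL=-12/13, mR=-12/13; mL+mR=-24/13 → advance -1; mR−mL=0 → turn +0·90°

0 30/29 3/2 -57/58 -15/29 -8 7 E
1 120/101 120/109 -5580/11009 -60/101 -9 7 N
2 4/3 60/29 -122/87 -2/3 -9 6 E
3 40/27 24/17 -308/459 -20/27 -10 6 N
4 30/17 3 -36/17 -15/17 -10 5 E
5 24/13 24/13 -12/13 -12/13 -11 5 N
final -11 4 N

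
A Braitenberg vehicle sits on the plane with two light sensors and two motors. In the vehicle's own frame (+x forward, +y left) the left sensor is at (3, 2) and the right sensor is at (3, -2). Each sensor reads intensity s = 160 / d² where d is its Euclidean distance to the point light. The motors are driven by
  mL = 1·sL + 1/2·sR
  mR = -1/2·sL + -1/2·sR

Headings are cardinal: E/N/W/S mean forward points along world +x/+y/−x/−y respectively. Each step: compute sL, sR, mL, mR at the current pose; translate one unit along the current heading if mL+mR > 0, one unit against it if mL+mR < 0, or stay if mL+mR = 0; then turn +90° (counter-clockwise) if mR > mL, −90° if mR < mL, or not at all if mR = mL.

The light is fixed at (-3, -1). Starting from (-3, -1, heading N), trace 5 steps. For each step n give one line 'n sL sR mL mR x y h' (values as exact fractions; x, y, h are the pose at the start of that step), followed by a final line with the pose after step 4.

n=0: pose=(-3,-1,N); sL=160/13, sR=160/13; mL=240/13, mR=-160/13; mL+mR=80/13 → advance +1; mR−mL=-400/13 → turn -1·90°
n=1: pose=(-3,0,E); sL=80/9, sR=16; mL=152/9, mR=-112/9; mL+mR=40/9 → advance +1; mR−mL=-88/3 → turn -1·90°
n=2: pose=(-2,0,S); sL=160/13, sR=32; mL=368/13, mR=-288/13; mL+mR=80/13 → advance +1; mR−mL=-656/13 → turn -1·90°
n=3: pose=(-2,-1,W); sL=20, sR=20; mL=30, mR=-20; mL+mR=10 → advance +1; mR−mL=-50 → turn -1·90°
n=4: pose=(-3,-1,N); sL=160/13, sR=160/13; mL=240/13, mR=-160/13; mL+mR=80/13 → advance +1; mR−mL=-400/13 → turn -1·90°

0 160/13 160/13 240/13 -160/13 -3 -1 N
1 80/9 16 152/9 -112/9 -3 0 E
2 160/13 32 368/13 -288/13 -2 0 S
3 20 20 30 -20 -2 -1 W
4 160/13 160/13 240/13 -160/13 -3 -1 N
final -3 0 E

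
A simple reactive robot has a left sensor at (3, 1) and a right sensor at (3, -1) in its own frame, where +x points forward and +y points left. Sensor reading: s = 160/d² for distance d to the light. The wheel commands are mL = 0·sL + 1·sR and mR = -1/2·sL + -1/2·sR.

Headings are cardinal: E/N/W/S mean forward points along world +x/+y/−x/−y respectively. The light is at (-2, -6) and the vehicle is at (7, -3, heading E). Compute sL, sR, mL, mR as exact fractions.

1 40/37 40/37 -77/74

left sensor world pos  = (10, -2); dL² = 160
right sensor world pos = (10, -4); dR² = 148
sL = 160/160 = 1
sR = 160/148 = 40/37
mL = 0·sL + 1·sR = 40/37
mR = -1/2·sL + -1/2·sR = -77/74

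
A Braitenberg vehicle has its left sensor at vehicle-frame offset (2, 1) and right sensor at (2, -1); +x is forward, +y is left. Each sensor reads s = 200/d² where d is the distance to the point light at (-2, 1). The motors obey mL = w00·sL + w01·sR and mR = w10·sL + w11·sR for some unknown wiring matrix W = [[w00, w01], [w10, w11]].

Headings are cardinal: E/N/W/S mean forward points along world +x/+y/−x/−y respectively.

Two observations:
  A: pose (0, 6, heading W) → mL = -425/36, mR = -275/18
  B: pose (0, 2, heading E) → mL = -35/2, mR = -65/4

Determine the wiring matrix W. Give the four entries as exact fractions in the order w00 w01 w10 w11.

-1/2 -1 -1 -1/2

obs A: pose=(0,6,W) → sL=25/2, sR=50/9, mL=-425/36, mR=-275/18
obs B: pose=(0,2,E) → sL=10, sR=25/2, mL=-35/2, mR=-65/4
sensor matrix S = [[25/2, 50/9], [10, 25/2]]; det S = 3625/36
solve [mL_A; mL_B] = S·[w00; w01] and [mR_A; mR_B] = S·[w10; w11]:
  w00 = -1/2, w01 = -1, w10 = -1, w11 = -1/2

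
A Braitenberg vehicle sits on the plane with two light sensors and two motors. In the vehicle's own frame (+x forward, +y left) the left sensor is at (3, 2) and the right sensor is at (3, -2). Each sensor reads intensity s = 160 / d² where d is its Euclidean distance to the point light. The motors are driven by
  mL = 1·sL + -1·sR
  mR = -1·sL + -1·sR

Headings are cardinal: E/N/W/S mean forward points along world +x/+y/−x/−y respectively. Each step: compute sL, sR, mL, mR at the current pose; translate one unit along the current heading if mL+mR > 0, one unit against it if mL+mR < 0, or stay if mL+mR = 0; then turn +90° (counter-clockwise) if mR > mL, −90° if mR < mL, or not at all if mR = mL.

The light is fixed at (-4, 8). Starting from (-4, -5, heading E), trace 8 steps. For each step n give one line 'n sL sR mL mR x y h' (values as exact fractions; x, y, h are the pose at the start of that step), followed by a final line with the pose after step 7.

0 16/13 80/117 64/117 -224/117 -4 -5 E
1 160/257 32/53 256/13621 -16704/13621 -5 -5 S
2 40/53 40/29 -960/1537 -3280/1537 -5 -4 W
3 32/17 32/17 0 -64/17 -4 -4 N
4 16/13 80/117 64/117 -224/117 -4 -5 E
5 160/257 32/53 256/13621 -16704/13621 -5 -5 S
6 40/53 40/29 -960/1537 -3280/1537 -5 -4 W
7 32/17 32/17 0 -64/17 -4 -4 N
final -4 -5 E

n=0: pose=(-4,-5,E); sL=16/13, sR=80/117; mL=64/117, mR=-224/117; mL+mR=-160/117 → advance -1; mR−mL=-32/13 → turn -1·90°
n=1: pose=(-5,-5,S); sL=160/257, sR=32/53; mL=256/13621, mR=-16704/13621; mL+mR=-64/53 → advance -1; mR−mL=-320/257 → turn -1·90°
n=2: pose=(-5,-4,W); sL=40/53, sR=40/29; mL=-960/1537, mR=-3280/1537; mL+mR=-80/29 → advance -1; mR−mL=-80/53 → turn -1·90°
n=3: pose=(-4,-4,N); sL=32/17, sR=32/17; mL=0, mR=-64/17; mL+mR=-64/17 → advance -1; mR−mL=-64/17 → turn -1·90°
n=4: pose=(-4,-5,E); sL=16/13, sR=80/117; mL=64/117, mR=-224/117; mL+mR=-160/117 → advance -1; mR−mL=-32/13 → turn -1·90°
n=5: pose=(-5,-5,S); sL=160/257, sR=32/53; mL=256/13621, mR=-16704/13621; mL+mR=-64/53 → advance -1; mR−mL=-320/257 → turn -1·90°
n=6: pose=(-5,-4,W); sL=40/53, sR=40/29; mL=-960/1537, mR=-3280/1537; mL+mR=-80/29 → advance -1; mR−mL=-80/53 → turn -1·90°
n=7: pose=(-4,-4,N); sL=32/17, sR=32/17; mL=0, mR=-64/17; mL+mR=-64/17 → advance -1; mR−mL=-64/17 → turn -1·90°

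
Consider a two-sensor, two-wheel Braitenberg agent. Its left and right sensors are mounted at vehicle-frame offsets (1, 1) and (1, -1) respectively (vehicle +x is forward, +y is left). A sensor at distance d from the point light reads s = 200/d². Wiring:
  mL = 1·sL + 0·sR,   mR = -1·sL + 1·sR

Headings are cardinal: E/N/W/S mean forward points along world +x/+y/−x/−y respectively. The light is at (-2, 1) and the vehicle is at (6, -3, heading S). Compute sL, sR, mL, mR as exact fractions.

100/53 100/37 100/53 1600/1961

left sensor world pos  = (7, -4); dL² = 106
right sensor world pos = (5, -4); dR² = 74
sL = 200/106 = 100/53
sR = 200/74 = 100/37
mL = 1·sL + 0·sR = 100/53
mR = -1·sL + 1·sR = 1600/1961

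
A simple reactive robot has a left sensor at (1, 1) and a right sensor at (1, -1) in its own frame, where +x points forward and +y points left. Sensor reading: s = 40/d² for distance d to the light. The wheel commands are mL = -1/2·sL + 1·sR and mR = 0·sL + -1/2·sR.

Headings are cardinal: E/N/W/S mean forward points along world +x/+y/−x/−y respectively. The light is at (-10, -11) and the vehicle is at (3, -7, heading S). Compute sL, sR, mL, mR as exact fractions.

left sensor world pos  = (4, -8); dL² = 205
right sensor world pos = (2, -8); dR² = 153
sL = 40/205 = 8/41
sR = 40/153 = 40/153
mL = -1/2·sL + 1·sR = 1028/6273
mR = 0·sL + -1/2·sR = -20/153

8/41 40/153 1028/6273 -20/153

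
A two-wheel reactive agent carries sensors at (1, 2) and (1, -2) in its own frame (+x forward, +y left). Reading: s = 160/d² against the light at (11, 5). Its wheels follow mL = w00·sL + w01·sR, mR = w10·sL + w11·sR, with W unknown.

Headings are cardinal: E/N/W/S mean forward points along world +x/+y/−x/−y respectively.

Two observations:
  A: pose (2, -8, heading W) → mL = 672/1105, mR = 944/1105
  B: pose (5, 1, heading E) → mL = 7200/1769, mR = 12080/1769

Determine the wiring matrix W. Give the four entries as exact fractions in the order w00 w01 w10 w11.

obs A: pose=(2,-8,W) → sL=32/65, sR=160/221, mL=672/1105, mR=944/1105
obs B: pose=(5,1,E) → sL=160/29, sR=160/61, mL=7200/1769, mR=12080/1769
sensor matrix S = [[32/65, 160/221], [160/29, 160/61]]; det S = -1056768/390949
solve [mL_A; mL_B] = S·[w00; w01] and [mR_A; mR_B] = S·[w10; w11]:
  w00 = 1/2, w01 = 1/2, w10 = 1, w11 = 1/2

1/2 1/2 1 1/2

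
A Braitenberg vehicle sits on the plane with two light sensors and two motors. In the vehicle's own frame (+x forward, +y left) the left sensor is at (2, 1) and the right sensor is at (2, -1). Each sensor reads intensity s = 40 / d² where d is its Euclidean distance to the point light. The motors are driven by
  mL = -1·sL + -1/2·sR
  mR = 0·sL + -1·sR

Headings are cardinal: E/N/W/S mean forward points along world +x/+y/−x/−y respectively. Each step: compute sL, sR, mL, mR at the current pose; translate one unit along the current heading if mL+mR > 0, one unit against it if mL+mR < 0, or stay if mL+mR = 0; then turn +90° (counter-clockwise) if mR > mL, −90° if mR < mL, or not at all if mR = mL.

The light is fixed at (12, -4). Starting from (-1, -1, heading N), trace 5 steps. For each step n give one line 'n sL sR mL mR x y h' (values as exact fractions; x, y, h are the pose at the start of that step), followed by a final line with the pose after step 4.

n=0: pose=(-1,-1,N); sL=40/221, sR=40/169; mL=-860/2873, mR=-40/169; mL+mR=-1540/2873 → advance -1; mR−mL=180/2873 → turn +1·90°
n=1: pose=(-1,-2,W); sL=20/113, sR=20/117; mL=-3470/13221, mR=-20/117; mL+mR=-1910/4407 → advance -1; mR−mL=1210/13221 → turn +1·90°
n=2: pose=(0,-2,S); sL=40/121, sR=40/169; mL=-9180/20449, mR=-40/169; mL+mR=-14020/20449 → advance -1; mR−mL=4340/20449 → turn +1·90°
n=3: pose=(0,-1,E); sL=10/29, sR=5/13; mL=-405/754, mR=-5/13; mL+mR=-695/754 → advance -1; mR−mL=115/754 → turn +1·90°
n=4: pose=(-1,-1,N); sL=40/221, sR=40/169; mL=-860/2873, mR=-40/169; mL+mR=-1540/2873 → advance -1; mR−mL=180/2873 → turn +1·90°

0 40/221 40/169 -860/2873 -40/169 -1 -1 N
1 20/113 20/117 -3470/13221 -20/117 -1 -2 W
2 40/121 40/169 -9180/20449 -40/169 0 -2 S
3 10/29 5/13 -405/754 -5/13 0 -1 E
4 40/221 40/169 -860/2873 -40/169 -1 -1 N
final -1 -2 W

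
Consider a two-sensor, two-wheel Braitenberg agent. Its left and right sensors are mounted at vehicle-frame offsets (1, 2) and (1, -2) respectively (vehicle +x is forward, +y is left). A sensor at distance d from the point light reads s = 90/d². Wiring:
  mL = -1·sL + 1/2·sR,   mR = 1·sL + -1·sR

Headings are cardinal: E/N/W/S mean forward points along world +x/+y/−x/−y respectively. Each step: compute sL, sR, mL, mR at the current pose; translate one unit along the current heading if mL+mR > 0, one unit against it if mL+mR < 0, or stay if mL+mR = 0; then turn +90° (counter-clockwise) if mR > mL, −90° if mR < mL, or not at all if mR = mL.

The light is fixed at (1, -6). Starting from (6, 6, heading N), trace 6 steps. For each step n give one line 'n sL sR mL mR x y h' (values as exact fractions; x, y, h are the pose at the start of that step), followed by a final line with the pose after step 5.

n=0: pose=(6,6,N); sL=45/89, sR=45/109; mL=-5805/19402, mR=900/9701; mL+mR=-45/218 → advance -1; mR−mL=7605/19402 → turn +1·90°
n=1: pose=(6,5,W); sL=90/97, sR=18/37; mL=-2457/3589, mR=1584/3589; mL+mR=-9/37 → advance -1; mR−mL=4041/3589 → turn +1·90°
n=2: pose=(7,5,S); sL=45/82, sR=45/58; mL=-765/4756, mR=-270/1189; mL+mR=-45/116 → advance -1; mR−mL=-315/4756 → turn -1·90°
n=3: pose=(7,6,W); sL=18/25, sR=90/221; mL=-2853/5525, mR=1728/5525; mL+mR=-45/221 → advance -1; mR−mL=4581/5525 → turn +1·90°
n=4: pose=(8,6,S); sL=45/101, sR=45/73; mL=-2025/14746, mR=-1260/7373; mL+mR=-45/146 → advance -1; mR−mL=-495/14746 → turn -1·90°
n=5: pose=(8,7,W); sL=90/157, sR=10/29; mL=-1825/4553, mR=1040/4553; mL+mR=-5/29 → advance -1; mR−mL=2865/4553 → turn +1·90°

0 45/89 45/109 -5805/19402 900/9701 6 6 N
1 90/97 18/37 -2457/3589 1584/3589 6 5 W
2 45/82 45/58 -765/4756 -270/1189 7 5 S
3 18/25 90/221 -2853/5525 1728/5525 7 6 W
4 45/101 45/73 -2025/14746 -1260/7373 8 6 S
5 90/157 10/29 -1825/4553 1040/4553 8 7 W
final 9 7 S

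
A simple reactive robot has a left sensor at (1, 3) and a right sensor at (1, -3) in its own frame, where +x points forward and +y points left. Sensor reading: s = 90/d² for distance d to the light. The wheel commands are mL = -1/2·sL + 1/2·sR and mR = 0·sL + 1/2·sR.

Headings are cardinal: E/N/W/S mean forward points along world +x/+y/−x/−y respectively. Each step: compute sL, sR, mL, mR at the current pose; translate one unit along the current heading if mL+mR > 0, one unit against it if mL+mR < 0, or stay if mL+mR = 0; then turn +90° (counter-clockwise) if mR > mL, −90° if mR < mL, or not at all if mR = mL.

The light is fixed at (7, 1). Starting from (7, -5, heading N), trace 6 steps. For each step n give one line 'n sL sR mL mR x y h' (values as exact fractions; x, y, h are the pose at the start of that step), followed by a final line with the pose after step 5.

0 45/17 45/17 0 45/34 7 -5 N
1 18/13 18 108/13 9 7 -4 W
2 9/4 45/26 -27/104 45/52 6 -4 S
3 10 10/9 -40/9 5/9 6 -5 E
4 9/5 45/13 54/65 45/26 5 -5 N
5 90/73 90/13 2700/949 45/13 5 -4 W
final 4 -4 S

n=0: pose=(7,-5,N); sL=45/17, sR=45/17; mL=0, mR=45/34; mL+mR=45/34 → advance +1; mR−mL=45/34 → turn +1·90°
n=1: pose=(7,-4,W); sL=18/13, sR=18; mL=108/13, mR=9; mL+mR=225/13 → advance +1; mR−mL=9/13 → turn +1·90°
n=2: pose=(6,-4,S); sL=9/4, sR=45/26; mL=-27/104, mR=45/52; mL+mR=63/104 → advance +1; mR−mL=9/8 → turn +1·90°
n=3: pose=(6,-5,E); sL=10, sR=10/9; mL=-40/9, mR=5/9; mL+mR=-35/9 → advance -1; mR−mL=5 → turn +1·90°
n=4: pose=(5,-5,N); sL=9/5, sR=45/13; mL=54/65, mR=45/26; mL+mR=333/130 → advance +1; mR−mL=9/10 → turn +1·90°
n=5: pose=(5,-4,W); sL=90/73, sR=90/13; mL=2700/949, mR=45/13; mL+mR=5985/949 → advance +1; mR−mL=45/73 → turn +1·90°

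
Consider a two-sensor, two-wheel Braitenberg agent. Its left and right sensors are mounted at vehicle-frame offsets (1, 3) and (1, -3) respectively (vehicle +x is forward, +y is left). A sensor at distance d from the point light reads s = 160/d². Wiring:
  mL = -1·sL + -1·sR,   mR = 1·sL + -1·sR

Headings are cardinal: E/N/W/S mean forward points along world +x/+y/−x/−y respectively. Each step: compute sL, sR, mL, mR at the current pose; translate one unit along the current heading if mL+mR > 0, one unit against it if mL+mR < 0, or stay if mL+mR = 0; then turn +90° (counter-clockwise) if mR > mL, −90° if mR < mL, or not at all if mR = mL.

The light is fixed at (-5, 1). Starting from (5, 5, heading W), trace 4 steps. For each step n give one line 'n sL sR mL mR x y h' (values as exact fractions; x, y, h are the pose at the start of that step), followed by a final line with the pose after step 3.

0 80/41 16/13 -1696/533 384/533 5 5 W
1 32/41 160/73 -8896/2993 -4224/2993 6 5 S
2 10/13 40/37 -890/481 -150/481 6 6 E
3 32/17 32/41 -1856/697 768/697 5 6 N
final 5 5 W

n=0: pose=(5,5,W); sL=80/41, sR=16/13; mL=-1696/533, mR=384/533; mL+mR=-32/13 → advance -1; mR−mL=160/41 → turn +1·90°
n=1: pose=(6,5,S); sL=32/41, sR=160/73; mL=-8896/2993, mR=-4224/2993; mL+mR=-320/73 → advance -1; mR−mL=64/41 → turn +1·90°
n=2: pose=(6,6,E); sL=10/13, sR=40/37; mL=-890/481, mR=-150/481; mL+mR=-80/37 → advance -1; mR−mL=20/13 → turn +1·90°
n=3: pose=(5,6,N); sL=32/17, sR=32/41; mL=-1856/697, mR=768/697; mL+mR=-64/41 → advance -1; mR−mL=64/17 → turn +1·90°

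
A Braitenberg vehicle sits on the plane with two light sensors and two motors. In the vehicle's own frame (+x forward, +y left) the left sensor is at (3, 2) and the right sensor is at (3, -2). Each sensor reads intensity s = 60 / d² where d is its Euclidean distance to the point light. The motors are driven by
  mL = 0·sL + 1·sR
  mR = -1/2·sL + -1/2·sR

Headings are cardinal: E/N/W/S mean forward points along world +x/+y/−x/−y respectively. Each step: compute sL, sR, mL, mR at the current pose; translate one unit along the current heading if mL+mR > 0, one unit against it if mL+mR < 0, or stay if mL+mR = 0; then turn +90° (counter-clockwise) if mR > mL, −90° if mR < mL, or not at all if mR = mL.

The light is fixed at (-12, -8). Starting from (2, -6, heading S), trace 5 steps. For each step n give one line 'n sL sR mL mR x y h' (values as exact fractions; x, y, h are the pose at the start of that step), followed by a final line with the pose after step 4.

0 60/257 12/29 12/29 -2412/7453 2 -6 S
1 30/61 6/13 6/13 -378/793 2 -7 W
2 12/37 12/61 12/61 -588/2257 3 -7 N
3 15/82 15/82 15/82 -15/82 3 -8 E
4 30/149 30/89 30/89 -3570/13261 3 -8 S
final 3 -9 W

n=0: pose=(2,-6,S); sL=60/257, sR=12/29; mL=12/29, mR=-2412/7453; mL+mR=672/7453 → advance +1; mR−mL=-5496/7453 → turn -1·90°
n=1: pose=(2,-7,W); sL=30/61, sR=6/13; mL=6/13, mR=-378/793; mL+mR=-12/793 → advance -1; mR−mL=-744/793 → turn -1·90°
n=2: pose=(3,-7,N); sL=12/37, sR=12/61; mL=12/61, mR=-588/2257; mL+mR=-144/2257 → advance -1; mR−mL=-1032/2257 → turn -1·90°
n=3: pose=(3,-8,E); sL=15/82, sR=15/82; mL=15/82, mR=-15/82; mL+mR=0 → advance +0; mR−mL=-15/41 → turn -1·90°
n=4: pose=(3,-8,S); sL=30/149, sR=30/89; mL=30/89, mR=-3570/13261; mL+mR=900/13261 → advance +1; mR−mL=-8040/13261 → turn -1·90°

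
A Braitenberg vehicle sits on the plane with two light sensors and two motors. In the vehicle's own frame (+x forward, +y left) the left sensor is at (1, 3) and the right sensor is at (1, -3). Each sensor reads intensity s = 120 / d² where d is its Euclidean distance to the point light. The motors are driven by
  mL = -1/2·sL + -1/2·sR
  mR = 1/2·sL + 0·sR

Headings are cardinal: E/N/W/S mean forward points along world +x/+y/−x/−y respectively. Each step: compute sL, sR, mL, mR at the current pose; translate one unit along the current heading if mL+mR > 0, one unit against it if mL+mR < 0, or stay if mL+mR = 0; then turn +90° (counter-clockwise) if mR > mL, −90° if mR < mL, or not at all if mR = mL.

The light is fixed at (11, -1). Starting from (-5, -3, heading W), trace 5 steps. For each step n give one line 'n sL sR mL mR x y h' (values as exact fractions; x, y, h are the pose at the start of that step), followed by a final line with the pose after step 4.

n=0: pose=(-5,-3,W); sL=60/157, sR=12/29; mL=-1812/4553, mR=30/157; mL+mR=-6/29 → advance -1; mR−mL=2682/4553 → turn +1·90°
n=1: pose=(-4,-3,S); sL=40/51, sR=40/111; mL=-360/629, mR=20/51; mL+mR=-20/111 → advance -1; mR−mL=1820/1887 → turn +1·90°
n=2: pose=(-4,-2,E); sL=3/5, sR=30/53; mL=-309/530, mR=3/10; mL+mR=-15/53 → advance -1; mR−mL=234/265 → turn +1·90°
n=3: pose=(-5,-2,N); sL=120/361, sR=120/169; mL=-31800/61009, mR=60/361; mL+mR=-60/169 → advance -1; mR−mL=41940/61009 → turn +1·90°
n=4: pose=(-5,-3,W); sL=60/157, sR=12/29; mL=-1812/4553, mR=30/157; mL+mR=-6/29 → advance -1; mR−mL=2682/4553 → turn +1·90°

0 60/157 12/29 -1812/4553 30/157 -5 -3 W
1 40/51 40/111 -360/629 20/51 -4 -3 S
2 3/5 30/53 -309/530 3/10 -4 -2 E
3 120/361 120/169 -31800/61009 60/361 -5 -2 N
4 60/157 12/29 -1812/4553 30/157 -5 -3 W
final -4 -3 S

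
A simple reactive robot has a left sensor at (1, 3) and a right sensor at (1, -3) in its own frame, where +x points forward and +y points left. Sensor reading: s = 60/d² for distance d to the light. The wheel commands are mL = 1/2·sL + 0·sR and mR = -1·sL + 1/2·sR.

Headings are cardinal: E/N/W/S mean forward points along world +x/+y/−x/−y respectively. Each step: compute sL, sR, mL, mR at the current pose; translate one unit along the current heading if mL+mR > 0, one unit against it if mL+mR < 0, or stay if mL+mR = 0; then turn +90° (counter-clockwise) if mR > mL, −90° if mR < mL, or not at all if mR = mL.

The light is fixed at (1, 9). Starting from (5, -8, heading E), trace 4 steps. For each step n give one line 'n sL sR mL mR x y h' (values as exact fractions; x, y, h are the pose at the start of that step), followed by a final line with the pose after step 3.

0 60/221 12/85 30/221 -222/1105 5 -8 E
1 1/6 5/27 1/12 -2/27 4 -8 S
2 12/89 60/229 6/89 -78/20381 4 -9 W
3 6/29 30/157 3/29 -507/4553 3 -9 N
final 3 -10 E

n=0: pose=(5,-8,E); sL=60/221, sR=12/85; mL=30/221, mR=-222/1105; mL+mR=-72/1105 → advance -1; mR−mL=-372/1105 → turn -1·90°
n=1: pose=(4,-8,S); sL=1/6, sR=5/27; mL=1/12, mR=-2/27; mL+mR=1/108 → advance +1; mR−mL=-17/108 → turn -1·90°
n=2: pose=(4,-9,W); sL=12/89, sR=60/229; mL=6/89, mR=-78/20381; mL+mR=1296/20381 → advance +1; mR−mL=-1452/20381 → turn -1·90°
n=3: pose=(3,-9,N); sL=6/29, sR=30/157; mL=3/29, mR=-507/4553; mL+mR=-36/4553 → advance -1; mR−mL=-978/4553 → turn -1·90°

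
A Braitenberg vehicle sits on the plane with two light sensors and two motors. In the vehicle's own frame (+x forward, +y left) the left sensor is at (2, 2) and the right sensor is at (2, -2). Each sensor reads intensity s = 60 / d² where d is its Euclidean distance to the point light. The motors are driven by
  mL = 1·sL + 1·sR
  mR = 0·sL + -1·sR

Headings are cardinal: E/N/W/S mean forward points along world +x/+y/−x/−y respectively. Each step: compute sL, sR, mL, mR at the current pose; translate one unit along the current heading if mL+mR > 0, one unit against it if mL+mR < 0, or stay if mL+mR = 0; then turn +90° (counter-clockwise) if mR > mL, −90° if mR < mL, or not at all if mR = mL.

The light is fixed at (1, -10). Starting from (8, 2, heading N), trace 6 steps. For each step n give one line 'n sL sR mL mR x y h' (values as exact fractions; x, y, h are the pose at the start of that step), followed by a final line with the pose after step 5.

0 60/221 60/277 29880/61217 -60/277 8 2 N
1 10/51 30/101 2540/5151 -30/101 8 3 E
2 60/221 60/157 22680/34697 -60/157 9 3 S
3 15/34 15/58 345/493 -15/58 9 2 W
4 60/221 60/277 29880/61217 -60/277 8 2 N
5 10/51 30/101 2540/5151 -30/101 8 3 E
final 9 3 S

n=0: pose=(8,2,N); sL=60/221, sR=60/277; mL=29880/61217, mR=-60/277; mL+mR=60/221 → advance +1; mR−mL=-43140/61217 → turn -1·90°
n=1: pose=(8,3,E); sL=10/51, sR=30/101; mL=2540/5151, mR=-30/101; mL+mR=10/51 → advance +1; mR−mL=-4070/5151 → turn -1·90°
n=2: pose=(9,3,S); sL=60/221, sR=60/157; mL=22680/34697, mR=-60/157; mL+mR=60/221 → advance +1; mR−mL=-35940/34697 → turn -1·90°
n=3: pose=(9,2,W); sL=15/34, sR=15/58; mL=345/493, mR=-15/58; mL+mR=15/34 → advance +1; mR−mL=-945/986 → turn -1·90°
n=4: pose=(8,2,N); sL=60/221, sR=60/277; mL=29880/61217, mR=-60/277; mL+mR=60/221 → advance +1; mR−mL=-43140/61217 → turn -1·90°
n=5: pose=(8,3,E); sL=10/51, sR=30/101; mL=2540/5151, mR=-30/101; mL+mR=10/51 → advance +1; mR−mL=-4070/5151 → turn -1·90°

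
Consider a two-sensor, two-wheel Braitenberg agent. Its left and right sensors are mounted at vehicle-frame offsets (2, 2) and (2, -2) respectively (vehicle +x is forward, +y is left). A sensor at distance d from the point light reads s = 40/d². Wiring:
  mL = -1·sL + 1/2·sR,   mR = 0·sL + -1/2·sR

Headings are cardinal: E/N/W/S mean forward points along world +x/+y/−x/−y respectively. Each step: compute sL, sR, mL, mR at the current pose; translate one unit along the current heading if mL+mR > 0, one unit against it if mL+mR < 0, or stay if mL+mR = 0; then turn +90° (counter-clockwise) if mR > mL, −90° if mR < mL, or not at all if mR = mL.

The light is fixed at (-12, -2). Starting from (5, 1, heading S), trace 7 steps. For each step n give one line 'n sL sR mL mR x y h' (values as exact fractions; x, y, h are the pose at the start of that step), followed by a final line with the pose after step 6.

0 20/181 20/113 -450/20453 -10/113 5 1 S
1 40/229 40/261 -5860/59769 -20/261 5 2 W
2 10/101 2/13 -29/1313 -1/13 6 2 S
3 8/53 8/61 -276/3233 -4/61 6 3 W
4 4/45 20/149 -146/6705 -10/149 7 3 S
5 8/61 40/353 -1604/21533 -20/353 7 4 W
6 2/25 2/17 -9/425 -1/17 8 4 S
final 8 5 W

n=0: pose=(5,1,S); sL=20/181, sR=20/113; mL=-450/20453, mR=-10/113; mL+mR=-20/181 → advance -1; mR−mL=-1360/20453 → turn -1·90°
n=1: pose=(5,2,W); sL=40/229, sR=40/261; mL=-5860/59769, mR=-20/261; mL+mR=-40/229 → advance -1; mR−mL=1280/59769 → turn +1·90°
n=2: pose=(6,2,S); sL=10/101, sR=2/13; mL=-29/1313, mR=-1/13; mL+mR=-10/101 → advance -1; mR−mL=-72/1313 → turn -1·90°
n=3: pose=(6,3,W); sL=8/53, sR=8/61; mL=-276/3233, mR=-4/61; mL+mR=-8/53 → advance -1; mR−mL=64/3233 → turn +1·90°
n=4: pose=(7,3,S); sL=4/45, sR=20/149; mL=-146/6705, mR=-10/149; mL+mR=-4/45 → advance -1; mR−mL=-304/6705 → turn -1·90°
n=5: pose=(7,4,W); sL=8/61, sR=40/353; mL=-1604/21533, mR=-20/353; mL+mR=-8/61 → advance -1; mR−mL=384/21533 → turn +1·90°
n=6: pose=(8,4,S); sL=2/25, sR=2/17; mL=-9/425, mR=-1/17; mL+mR=-2/25 → advance -1; mR−mL=-16/425 → turn -1·90°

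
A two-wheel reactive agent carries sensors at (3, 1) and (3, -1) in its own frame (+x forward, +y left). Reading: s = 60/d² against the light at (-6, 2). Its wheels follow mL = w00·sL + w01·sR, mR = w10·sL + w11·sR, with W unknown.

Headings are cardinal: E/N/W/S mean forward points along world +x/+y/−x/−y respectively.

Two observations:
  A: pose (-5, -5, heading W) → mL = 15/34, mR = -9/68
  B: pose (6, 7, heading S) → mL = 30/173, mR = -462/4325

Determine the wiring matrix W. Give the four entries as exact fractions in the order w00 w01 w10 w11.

obs A: pose=(-5,-5,W) → sL=15/17, sR=3/2, mL=15/34, mR=-9/68
obs B: pose=(6,7,S) → sL=60/173, sR=12/25, mL=30/173, mR=-462/4325
sensor matrix S = [[15/17, 3/2], [60/173, 12/25]]; det S = -1422/14705
solve [mL_A; mL_B] = S·[w00; w01] and [mR_A; mR_B] = S·[w10; w11]:
  w00 = 1/2, w01 = 0, w10 = -1, w11 = 1/2

1/2 0 -1 1/2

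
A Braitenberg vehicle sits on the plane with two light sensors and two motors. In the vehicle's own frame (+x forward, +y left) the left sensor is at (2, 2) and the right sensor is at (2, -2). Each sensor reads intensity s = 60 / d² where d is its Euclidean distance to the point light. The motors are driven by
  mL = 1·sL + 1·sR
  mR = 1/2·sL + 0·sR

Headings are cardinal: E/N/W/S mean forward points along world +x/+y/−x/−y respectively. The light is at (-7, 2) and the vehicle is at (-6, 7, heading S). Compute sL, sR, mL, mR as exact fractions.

10/3 6 28/3 5/3

left sensor world pos  = (-4, 5); dL² = 18
right sensor world pos = (-8, 5); dR² = 10
sL = 60/18 = 10/3
sR = 60/10 = 6
mL = 1·sL + 1·sR = 28/3
mR = 1/2·sL + 0·sR = 5/3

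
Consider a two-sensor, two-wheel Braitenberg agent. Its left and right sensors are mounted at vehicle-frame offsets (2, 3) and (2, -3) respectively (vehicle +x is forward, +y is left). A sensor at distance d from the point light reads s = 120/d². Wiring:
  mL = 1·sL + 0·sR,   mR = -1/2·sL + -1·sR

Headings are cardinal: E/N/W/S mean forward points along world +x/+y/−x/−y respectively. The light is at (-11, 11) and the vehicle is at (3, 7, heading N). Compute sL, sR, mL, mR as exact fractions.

left sensor world pos  = (0, 9); dL² = 125
right sensor world pos = (6, 9); dR² = 293
sL = 120/125 = 24/25
sR = 120/293 = 120/293
mL = 1·sL + 0·sR = 24/25
mR = -1/2·sL + -1·sR = -6516/7325

24/25 120/293 24/25 -6516/7325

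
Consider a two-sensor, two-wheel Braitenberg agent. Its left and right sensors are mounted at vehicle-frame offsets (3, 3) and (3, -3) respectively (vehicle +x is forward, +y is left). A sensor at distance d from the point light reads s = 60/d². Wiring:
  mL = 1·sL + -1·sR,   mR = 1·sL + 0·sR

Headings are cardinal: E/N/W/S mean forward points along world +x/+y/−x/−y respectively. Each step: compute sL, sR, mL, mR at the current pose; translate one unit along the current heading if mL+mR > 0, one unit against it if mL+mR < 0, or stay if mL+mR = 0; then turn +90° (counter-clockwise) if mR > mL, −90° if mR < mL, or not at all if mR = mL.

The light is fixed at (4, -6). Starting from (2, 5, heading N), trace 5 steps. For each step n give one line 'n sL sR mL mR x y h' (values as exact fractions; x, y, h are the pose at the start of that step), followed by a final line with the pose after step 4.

n=0: pose=(2,5,N); sL=60/221, sR=60/197; mL=-1440/43537, mR=60/221; mL+mR=10380/43537 → advance +1; mR−mL=60/197 → turn +1·90°
n=1: pose=(2,6,W); sL=30/53, sR=6/25; mL=432/1325, mR=30/53; mL+mR=1182/1325 → advance +1; mR−mL=6/25 → turn +1·90°
n=2: pose=(1,6,S); sL=20/27, sR=20/39; mL=80/351, mR=20/27; mL+mR=340/351 → advance +1; mR−mL=20/39 → turn +1·90°
n=3: pose=(1,5,E); sL=15/49, sR=15/16; mL=-495/784, mR=15/49; mL+mR=-255/784 → advance -1; mR−mL=15/16 → turn +1·90°
n=4: pose=(0,5,N); sL=12/49, sR=60/197; mL=-576/9653, mR=12/49; mL+mR=1788/9653 → advance +1; mR−mL=60/197 → turn +1·90°

0 60/221 60/197 -1440/43537 60/221 2 5 N
1 30/53 6/25 432/1325 30/53 2 6 W
2 20/27 20/39 80/351 20/27 1 6 S
3 15/49 15/16 -495/784 15/49 1 5 E
4 12/49 60/197 -576/9653 12/49 0 5 N
final 0 6 W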